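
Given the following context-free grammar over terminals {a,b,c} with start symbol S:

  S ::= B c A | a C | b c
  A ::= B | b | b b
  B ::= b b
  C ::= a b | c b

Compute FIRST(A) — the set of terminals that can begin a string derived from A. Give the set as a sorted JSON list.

FIRST iteration:
round 1:
  A via A→b: +{b}
  B via B→b b: +{b}
  C via C→a b: +{a}
  C via C→c b: +{c}
  S via S→B c A: +{b}
  S via S→a C: +{a}
  FIRST[S]={a,b}  FIRST[A]={b}  FIRST[B]={b}  FIRST[C]={a,c}
round 2: done
  FIRST[S]={a,b}  FIRST[A]={b}  FIRST[B]={b}  FIRST[C]={a,c}

FIRST(A) = ["b"]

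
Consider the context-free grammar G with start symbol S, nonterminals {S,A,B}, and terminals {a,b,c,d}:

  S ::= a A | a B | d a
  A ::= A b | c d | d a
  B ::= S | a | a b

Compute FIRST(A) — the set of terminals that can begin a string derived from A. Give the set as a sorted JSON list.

Compute FIRST by fixpoint:
round 1:
  A via A→c d: +{c}
  A via A→d a: +{d}
  B via B→a: +{a}
  S via S→a A: +{a}
  S via S→d a: +{d}
  FIRST[S]={a,d}  FIRST[A]={c,d}  FIRST[B]={a}
round 2:
  B via B→S: +{d}
  FIRST[S]={a,d}  FIRST[A]={c,d}  FIRST[B]={a,d}
round 3: (stable)
  FIRST[S]={a,d}  FIRST[A]={c,d}  FIRST[B]={a,d}

FIRST(A) = ["c", "d"]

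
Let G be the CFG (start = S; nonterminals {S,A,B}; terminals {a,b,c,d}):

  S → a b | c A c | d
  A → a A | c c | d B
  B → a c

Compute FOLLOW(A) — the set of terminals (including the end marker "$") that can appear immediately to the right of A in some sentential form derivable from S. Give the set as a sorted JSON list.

FIRST sets, iterate to fixpoint:
round 1:
  A via A→a A: +{a}
  A via A→c c: +{c}
  A via A→d B: +{d}
  B via B→a c: +{a}
  S via S→a b: +{a}
  S via S→c A c: +{c}
  S via S→d: +{d}
  S: {a,c,d}  A: {a,c,d}  B: {a}
round 2: (stable)
  S: {a,c,d}  A: {a,c,d}  B: {a}

FOLLOW iteration:
initialize: $ ∈ FOLLOW(S)
iter 1:
  S→c A c: FOLLOW(A) ⊇ FIRST(c) = {c}; new: +{c}
  S: {$}  A: {c}  B: {}
iter 2:
  A→d B: FOLLOW(B) ⊇ FOLLOW(A) ⊇ {c}; new: +{c}
  S: {$}  A: {c}  B: {c}
iter 3: (no change)
  S: {$}  A: {c}  B: {c}

FOLLOW(A) = ["c"]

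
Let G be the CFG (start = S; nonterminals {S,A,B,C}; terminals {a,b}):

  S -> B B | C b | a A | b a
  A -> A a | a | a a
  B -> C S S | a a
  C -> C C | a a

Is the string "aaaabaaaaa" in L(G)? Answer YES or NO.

Convert to CNF:
  S -> B B | C T1 | T0 A | T1 T0
  A -> A T0 | T0 T0 | a
  B -> C X2 | T0 T0
  C -> C C | T0 T0
  T0 -> a
  T1 -> b
  X2 -> S S

CYK fill:
  cell(0,0) a: {A,T0}  orig:{A}
  cell(1,1) a: {A,T0}  orig:{A}
  cell(2,2) a: {A,T0}  orig:{A}
  cell(3,3) a: {A,T0}  orig:{A}
  cell(4,4) b: {T1}  orig:{}
  cell(5,5) a: {A,T0}  orig:{A}
  cell(6,6) a: {A,T0}  orig:{A}
  cell(7,7) a: {A,T0}  orig:{A}
  cell(8,8) a: {A,T0}  orig:{A}
  cell(9,9) a: {A,T0}  orig:{A}
  cell(0,1) aa: {A,B,C,S}
  cell(1,2) aa: {A,B,C,S}
  cell(2,3) aa: {A,B,C,S}
  cell(3,4) ab: ∅
  cell(4,5) ba: {S}
  cell(5,6) aa: {A,B,C,S}
  cell(6,7) aa: {A,B,C,S}
  cell(7,8) aa: {A,B,C,S}
  cell(8,9) aa: {A,B,C,S}
  cell(0,2) aaa: {A,S}
  cell(1,3) aaa: {A,S}
  cell(2,4) aab: {S}
  cell(3,5) aba: ∅
  cell(4,6) baa: ∅
  cell(5,7) aaa: {A,S}
  cell(6,8) aaa: {A,S}
  cell(7,9) aaa: {A,S}
  cell(0,3) aaaa: {A,C,S,X2}  orig:{A,C,S}
  cell(1,4) aaab: ∅
  cell(2,5) aaba: {X2}  orig:{}
  cell(3,6) abaa: ∅
  cell(4,7) baaa: {X2}  orig:{}
  cell(5,8) aaaa: {A,C,S,X2}  orig:{A,C,S}
  cell(6,9) aaaa: {A,C,S,X2}  orig:{A,C,S}
  cell(0,4) aaaab: {S,X2}  orig:{S}
  cell(1,5) aaaba: {X2}  orig:{}
  cell(2,6) aabaa: {X2}  orig:{}
  cell(3,7) abaaa: ∅
  cell(4,8) baaaa: {X2}  orig:{}
  cell(5,9) aaaaa: {A,S,X2}  orig:{A,S}
  cell(0,5) aaaaba: {B,X2}  orig:{B}
  cell(1,6) aaabaa: ∅
  cell(2,7) aabaaa: {B,X2}  orig:{B}
  cell(3,8) abaaaa: ∅
  cell(4,9) baaaaa: {X2}  orig:{}
  cell(0,6) aaaabaa: {B,X2}  orig:{B}
  cell(1,7) aaabaaa: ∅
  cell(2,8) aabaaaa: {B,X2}  orig:{B}
  cell(3,9) abaaaaa: ∅
  cell(0,7) aaaabaaa: {B,S,X2}  orig:{B,S}
  cell(1,8) aaabaaaa: ∅
  cell(2,9) aabaaaaa: {B,S,X2}  orig:{B,S}
  cell(0,8) aaaabaaaa: {B,S,X2}  orig:{B,S}
  cell(1,9) aaabaaaaa: ∅
  cell(0,9) aaaabaaaaa: {B,S,X2}  orig:{B,S}

S ∈ T[0,9] ⇒ YES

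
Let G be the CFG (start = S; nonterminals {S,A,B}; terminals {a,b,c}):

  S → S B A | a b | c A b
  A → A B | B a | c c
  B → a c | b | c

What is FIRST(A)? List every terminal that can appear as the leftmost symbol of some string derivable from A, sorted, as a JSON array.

FIRST sets, iterate to fixpoint:
[1]
  A via A→c c: +{c}
  B via B→a c: +{a}
  B via B→b: +{b}
  B via B→c: +{c}
  S via S→a b: +{a}
  S via S→c A b: +{c}
  FIRST[S]={a,c}  FIRST[A]={c}  FIRST[B]={a,b,c}
[2]
  A via A→B a: +{a,b}
  FIRST[S]={a,c}  FIRST[A]={a,b,c}  FIRST[B]={a,b,c}
[3] (stable)
  FIRST[S]={a,c}  FIRST[A]={a,b,c}  FIRST[B]={a,b,c}

FIRST(A) = ["a", "b", "c"]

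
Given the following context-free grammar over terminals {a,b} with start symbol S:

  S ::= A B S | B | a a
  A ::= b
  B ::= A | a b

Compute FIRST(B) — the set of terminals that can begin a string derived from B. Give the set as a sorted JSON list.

FIRST sets, iterate to fixpoint:
iter 1:
  A via A→b: +{b}
  B via B→A: +{b}
  B via B→a b: +{a}
  S via S→A B S: +{b}
  S via S→B: +{a}
  S: {a,b}  A: {b}  B: {a,b}
iter 2: (stable)
  S: {a,b}  A: {b}  B: {a,b}

FIRST(B) = ["a", "b"]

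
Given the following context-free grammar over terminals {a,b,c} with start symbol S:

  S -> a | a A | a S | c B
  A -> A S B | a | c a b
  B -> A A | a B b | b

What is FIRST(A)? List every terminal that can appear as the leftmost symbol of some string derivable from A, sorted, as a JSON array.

FIRST iteration:
[1]
  A via A→a: +{a}
  A via A→c a b: +{c}
  B via B→A A: +{a,c}
  B via B→b: +{b}
  S via S→a: +{a}
  S via S→c B: +{c}
  S: {a,c}  A: {a,c}  B: {a,b,c}
[2] (no change)
  S: {a,c}  A: {a,c}  B: {a,b,c}

FIRST(A) = ["a", "c"]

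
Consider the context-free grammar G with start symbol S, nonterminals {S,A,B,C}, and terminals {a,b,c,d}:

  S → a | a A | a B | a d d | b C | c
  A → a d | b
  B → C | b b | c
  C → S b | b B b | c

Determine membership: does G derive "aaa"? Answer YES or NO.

CNF form of G:
  S -> T0 A | T0 B | T0 X5 | T2 C | a | c
  A -> T0 T1 | b
  B -> S T2 | T2 T2 | T2 X3 | c
  C -> S T2 | T2 X4 | c
  T0 -> a
  T1 -> d
  T2 -> b
  X3 -> B T2
  X4 -> B T2
  X5 -> T1 T1

Fill CYK table bottom-up:
  T[0,0] 'a' = {S,T0}  orig:{S}
  T[1,1] 'a' = {S,T0}  orig:{S}
  T[2,2] 'a' = {S,T0}  orig:{S}
  T[0,1] 'aa' = ∅
  T[1,2] 'aa' = ∅
  T[0,2] 'aaa' = ∅

S ∉ T[0,2] ⇒ NO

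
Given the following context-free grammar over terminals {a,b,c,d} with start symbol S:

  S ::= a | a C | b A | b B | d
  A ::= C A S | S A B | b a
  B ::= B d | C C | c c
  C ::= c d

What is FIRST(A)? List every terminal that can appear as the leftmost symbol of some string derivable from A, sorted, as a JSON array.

FIRST iteration:
[1]
  A via A→b a: +{b}
  B via B→c c: +{c}
  C via C→c d: +{c}
  S via S→a: +{a}
  S via S→b A: +{b}
  S via S→d: +{d}
  FIRST[S]={a,b,d}  FIRST[A]={b}  FIRST[B]={c}  FIRST[C]={c}
[2]
  A via A→C A S: +{c}
  A via A→S A B: +{a,d}
  FIRST[S]={a,b,d}  FIRST[A]={a,b,c,d}  FIRST[B]={c}  FIRST[C]={c}
[3] done
  FIRST[S]={a,b,d}  FIRST[A]={a,b,c,d}  FIRST[B]={c}  FIRST[C]={c}

FIRST(A) = ["a", "b", "c", "d"]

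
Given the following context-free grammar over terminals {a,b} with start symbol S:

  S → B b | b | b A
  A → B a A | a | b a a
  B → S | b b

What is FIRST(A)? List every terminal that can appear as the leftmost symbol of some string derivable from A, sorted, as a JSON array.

FIRST iteration:
[1]
  A via A→a: +{a}
  A via A→b a a: +{b}
  B via B→b b: +{b}
  S via S→B b: +{b}
  S: {b}  A: {a,b}  B: {b}
[2] (no change)
  S: {b}  A: {a,b}  B: {b}

FIRST(A) = ["a", "b"]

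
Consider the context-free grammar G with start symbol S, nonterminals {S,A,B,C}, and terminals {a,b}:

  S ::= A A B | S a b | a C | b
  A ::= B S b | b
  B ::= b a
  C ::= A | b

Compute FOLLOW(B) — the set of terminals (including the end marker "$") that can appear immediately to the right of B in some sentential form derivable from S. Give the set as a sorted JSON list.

Compute FIRST by fixpoint:
iter 1:
  A via A→b: +{b}
  B via B→b a: +{b}
  C via C→A: +{b}
  S via S→A A B: +{b}
  S via S→a C: +{a}
  FIRST(S)={a,b}  FIRST(A)={b}  FIRST(B)={b}  FIRST(C)={b}
iter 2: (no change)
  FIRST(S)={a,b}  FIRST(A)={b}  FIRST(B)={b}  FIRST(C)={b}

FOLLOW sets:
FOLLOW(S) := {$}
iter 1:
  A→B S b: FOLLOW(B) ⊇ FIRST(S) = {a,b}; new: +{a,b}
  A→B S b: FOLLOW(S) ⊇ FIRST(b) = {b}; new: +{b}
  S→A A B: FOLLOW(A) ⊇ FIRST(A) = {b}; new: +{b}
  S→A A B: FOLLOW(B) ⊇ FOLLOW(S) ⊇ {$,b}; new: +{$}
  S→S a b: FOLLOW(S) ⊇ FIRST(a) = {a}; new: +{a}
  S→a C: FOLLOW(C) ⊇ FOLLOW(S) ⊇ {$,a,b}; new: +{$,a,b}
  FOLLOW[S]={$,a,b}  FOLLOW[A]={b}  FOLLOW[B]={$,a,b}  FOLLOW[C]={$,a,b}
iter 2:
  C→A: FOLLOW(A) ⊇ FOLLOW(C) ⊇ {$,a,b}; new: +{$,a}
  FOLLOW[S]={$,a,b}  FOLLOW[A]={$,a,b}  FOLLOW[B]={$,a,b}  FOLLOW[C]={$,a,b}
iter 3: — fixpoint
  FOLLOW[S]={$,a,b}  FOLLOW[A]={$,a,b}  FOLLOW[B]={$,a,b}  FOLLOW[C]={$,a,b}

FOLLOW(B) = ["$", "a", "b"]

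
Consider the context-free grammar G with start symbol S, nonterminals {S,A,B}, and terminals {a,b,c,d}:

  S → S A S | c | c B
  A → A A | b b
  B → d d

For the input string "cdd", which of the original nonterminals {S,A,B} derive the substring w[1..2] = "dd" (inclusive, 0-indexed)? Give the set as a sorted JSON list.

CNF form of G:
  S -> S X3 | T2 B | c
  A -> A A | T0 T0
  B -> T1 T1
  T0 -> b
  T1 -> d
  T2 -> c
  X3 -> A S

Fill CYK table bottom-up, restricted to cells inside w[1..2]:
  T[1,1] 'd' = {T1}  orig:{}
  T[2,2] 'd' = {T1}  orig:{}
  T[1,2] 'dd' = {B}

Original NTs in T[1,2] deriving "dd": ["B"]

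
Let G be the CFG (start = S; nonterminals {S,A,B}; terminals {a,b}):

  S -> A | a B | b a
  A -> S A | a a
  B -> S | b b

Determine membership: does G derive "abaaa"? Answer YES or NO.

CNF form of G:
  S -> S A | T0 B | T0 T0 | T1 T0
  A -> S A | T0 T0
  B -> S A | T0 B | T0 T0 | T1 T0 | T1 T1
  T0 -> a
  T1 -> b

CYK fill:
  T[0,0] 'a' = {T0}  orig:{}
  T[1,1] 'b' = {T1}  orig:{}
  T[2,2] 'a' = {T0}  orig:{}
  T[3,3] 'a' = {T0}  orig:{}
  T[4,4] 'a' = {T0}  orig:{}
  T[0,1] 'ab' = ∅
  T[1,2] 'ba' = {B,S}
  T[2,3] 'aa' = {A,B,S}
  T[3,4] 'aa' = {A,B,S}
  T[0,2] 'aba' = {B,S}
  T[1,3] 'baa' = ∅
  T[2,4] 'aaa' = {B,S}
  T[0,3] 'abaa' = ∅
  T[1,4] 'baaa' = {A,B,S}
  T[0,4] 'abaaa' = {A,B,S}

S ∈ T[0,4] ⇒ YES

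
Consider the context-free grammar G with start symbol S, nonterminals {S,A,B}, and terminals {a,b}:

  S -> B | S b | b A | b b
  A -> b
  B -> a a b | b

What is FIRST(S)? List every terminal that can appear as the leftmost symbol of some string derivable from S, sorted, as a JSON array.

FIRST iteration:
[1]
  A via A→b: +{b}
  B via B→a a b: +{a}
  B via B→b: +{b}
  S via S→B: +{a,b}
  FIRST[S]={a,b}  FIRST[A]={b}  FIRST[B]={a,b}
[2] (no change)
  FIRST[S]={a,b}  FIRST[A]={b}  FIRST[B]={a,b}

FIRST(S) = ["a", "b"]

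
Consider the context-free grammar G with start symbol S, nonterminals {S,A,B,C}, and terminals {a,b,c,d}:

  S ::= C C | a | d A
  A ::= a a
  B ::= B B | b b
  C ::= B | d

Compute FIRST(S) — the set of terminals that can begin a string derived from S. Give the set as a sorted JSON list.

FIRST sets, iterate to fixpoint:
iter 1:
  A via A→a a: +{a}
  B via B→b b: +{b}
  C via C→B: +{b}
  C via C→d: +{d}
  S via S→C C: +{b,d}
  S via S→a: +{a}
  S: {a,b,d}  A: {a}  B: {b}  C: {b,d}
iter 2: done
  S: {a,b,d}  A: {a}  B: {b}  C: {b,d}

FIRST(S) = ["a", "b", "d"]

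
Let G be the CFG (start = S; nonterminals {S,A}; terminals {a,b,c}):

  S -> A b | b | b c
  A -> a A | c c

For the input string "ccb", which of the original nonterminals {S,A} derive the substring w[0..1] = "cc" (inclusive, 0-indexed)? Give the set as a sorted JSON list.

CNF form of G:
  S -> A T2 | T2 T1 | b
  A -> T0 A | T1 T1
  T0 -> a
  T1 -> c
  T2 -> b

CYK fill (cells [i..j] with 0 ≤ i ≤ j ≤ 1 only):
  cell(0,0) c: {T1}  orig:{}
  cell(1,1) c: {T1}  orig:{}
  cell(0,1) cc: {A}

Original NTs in T[0,1] deriving "cc": ["A"]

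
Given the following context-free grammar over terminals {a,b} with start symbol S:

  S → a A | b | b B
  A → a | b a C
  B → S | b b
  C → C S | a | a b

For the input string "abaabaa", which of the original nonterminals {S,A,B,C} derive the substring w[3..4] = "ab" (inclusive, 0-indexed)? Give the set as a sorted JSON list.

Convert to CNF:
  S -> T0 B | T1 A | b
  A -> T0 X2 | a
  B -> T0 B | T0 T0 | T1 A | b
  C -> C S | T1 T0 | a
  T0 -> b
  T1 -> a
  X2 -> T1 C

Fill CYK table bottom-up, restricted to cells inside w[3..4]:
  cell(3,3) a: {A,C,T1}  orig:{A,C}
  cell(4,4) b: {B,S,T0}  orig:{B,S}
  cell(3,4) ab: {C}

Original NTs in T[3,4] deriving "ab": ["C"]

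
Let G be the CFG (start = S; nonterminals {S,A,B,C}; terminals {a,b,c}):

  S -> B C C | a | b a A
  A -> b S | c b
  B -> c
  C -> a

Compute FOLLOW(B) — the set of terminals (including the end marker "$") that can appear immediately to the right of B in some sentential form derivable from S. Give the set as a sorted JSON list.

FIRST sets, iterate to fixpoint:
round 1:
  A via A→b S: +{b}
  A via A→c b: +{c}
  B via B→c: +{c}
  C via C→a: +{a}
  S via S→B C C: +{c}
  S via S→a: +{a}
  S via S→b a A: +{b}
  FIRST[S]={a,b,c}  FIRST[A]={b,c}  FIRST[B]={c}  FIRST[C]={a}
round 2: (stable)
  FIRST[S]={a,b,c}  FIRST[A]={b,c}  FIRST[B]={c}  FIRST[C]={a}

Compute FOLLOW by fixpoint:
initialize: $ ∈ FOLLOW(S)
round 1:
  S→B C C: FOLLOW(B) ⊇ FIRST(C) = {a}; new: +{a}
  S→B C C: FOLLOW(C) ⊇ FIRST(C) = {a}; new: +{a}
  S→B C C: FOLLOW(C) ⊇ FOLLOW(S) ⊇ {$}; new: +{$}
  S→b a A: FOLLOW(A) ⊇ FOLLOW(S) ⊇ {$}; new: +{$}
  S: {$}  A: {$}  B: {a}  C: {$,a}
round 2: (no change)
  S: {$}  A: {$}  B: {a}  C: {$,a}

FOLLOW(B) = ["a"]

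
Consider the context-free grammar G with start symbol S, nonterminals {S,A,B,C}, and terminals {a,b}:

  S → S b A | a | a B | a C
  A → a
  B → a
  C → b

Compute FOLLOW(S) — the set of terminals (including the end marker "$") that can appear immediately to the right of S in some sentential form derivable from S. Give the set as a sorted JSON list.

FIRST sets, iterate to fixpoint:
round 1:
  A via A→a: +{a}
  B via B→a: +{a}
  C via C→b: +{b}
  S via S→a: +{a}
  S: {a}  A: {a}  B: {a}  C: {b}
round 2: (no change)
  S: {a}  A: {a}  B: {a}  C: {b}

Compute FOLLOW by fixpoint:
FOLLOW(S) := {$}
round 1:
  S→S b A: FOLLOW(S) ⊇ FIRST(b) = {b}; new: +{b}
  S→S b A: FOLLOW(A) ⊇ FOLLOW(S) ⊇ {$,b}; new: +{$,b}
  S→a B: FOLLOW(B) ⊇ FOLLOW(S) ⊇ {$,b}; new: +{$,b}
  S→a C: FOLLOW(C) ⊇ FOLLOW(S) ⊇ {$,b}; new: +{$,b}
  FOLLOW[S]={$,b}  FOLLOW[A]={$,b}  FOLLOW[B]={$,b}  FOLLOW[C]={$,b}
round 2: done
  FOLLOW[S]={$,b}  FOLLOW[A]={$,b}  FOLLOW[B]={$,b}  FOLLOW[C]={$,b}

FOLLOW(S) = ["$", "b"]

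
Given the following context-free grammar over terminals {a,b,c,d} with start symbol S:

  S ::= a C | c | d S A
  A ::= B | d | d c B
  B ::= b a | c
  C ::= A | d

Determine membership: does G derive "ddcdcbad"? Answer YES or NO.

Convert to CNF:
  S -> T1 C | T2 X6 | c
  A -> T0 T1 | T2 X4 | c | d
  B -> T0 T1 | c
  C -> T0 T1 | T2 X5 | c | d
  T0 -> b
  T1 -> a
  T2 -> d
  T3 -> c
  X4 -> T3 B
  X5 -> T3 B
  X6 -> S A

CYK table (by increasing span):
  T[0,0] 'd' = {A,C,T2}  orig:{A,C}
  T[1,1] 'd' = {A,C,T2}  orig:{A,C}
  T[2,2] 'c' = {A,B,C,S,T3}  orig:{A,B,C,S}
  T[3,3] 'd' = {A,C,T2}  orig:{A,C}
  T[4,4] 'c' = {A,B,C,S,T3}  orig:{A,B,C,S}
  T[5,5] 'b' = {T0}  orig:{}
  T[6,6] 'a' = {T1}  orig:{}
  T[7,7] 'd' = {A,C,T2}  orig:{A,C}
  T[0,1] 'dd' = ∅
  T[1,2] 'dc' = ∅
  T[2,3] 'cd' = {X6}  orig:{}
  T[3,4] 'dc' = ∅
  T[4,5] 'cb' = ∅
  T[5,6] 'ba' = {A,B,C}
  T[6,7] 'ad' = {S}
  T[0,2] 'ddc' = ∅
  T[1,3] 'dcd' = {S}
  T[2,4] 'cdc' = ∅
  T[3,5] 'dcb' = ∅
  T[4,6] 'cba' = {X4,X5,X6}  orig:{}
  T[5,7] 'bad' = ∅
  T[0,3] 'ddcd' = ∅
  T[1,4] 'dcdc' = {X6}  orig:{}
  T[2,5] 'cdcb' = ∅
  T[3,6] 'dcba' = {A,C,S}
  T[4,7] 'cbad' = ∅
  T[0,4] 'ddcdc' = {S}
  T[1,5] 'dcdcb' = ∅
  T[2,6] 'cdcba' = {X6}  orig:{}
  T[3,7] 'dcbad' = {X6}  orig:{}
  T[0,5] 'ddcdcb' = ∅
  T[1,6] 'dcdcba' = {S}
  T[2,7] 'cdcbad' = ∅
  T[0,6] 'ddcdcba' = {X6}  orig:{}
  T[1,7] 'dcdcbad' = {X6}  orig:{}
  T[0,7] 'ddcdcbad' = {S}

S ∈ T[0,7] ⇒ YES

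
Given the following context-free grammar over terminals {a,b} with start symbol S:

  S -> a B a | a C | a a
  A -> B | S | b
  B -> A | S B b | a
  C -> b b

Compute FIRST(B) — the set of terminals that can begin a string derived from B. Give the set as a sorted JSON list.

FIRST iteration:
round 1:
  A via A→b: +{b}
  B via B→A: +{b}
  B via B→a: +{a}
  C via C→b b: +{b}
  S via S→a B a: +{a}
  FIRST(S)={a}  FIRST(A)={b}  FIRST(B)={a,b}  FIRST(C)={b}
round 2:
  A via A→B: +{a}
  FIRST(S)={a}  FIRST(A)={a,b}  FIRST(B)={a,b}  FIRST(C)={b}
round 3: done
  FIRST(S)={a}  FIRST(A)={a,b}  FIRST(B)={a,b}  FIRST(C)={b}

FIRST(B) = ["a", "b"]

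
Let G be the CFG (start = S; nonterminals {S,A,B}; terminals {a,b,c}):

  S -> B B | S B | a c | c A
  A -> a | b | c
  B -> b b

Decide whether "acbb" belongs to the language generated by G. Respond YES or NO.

Convert to CNF:
  S -> B B | S B | T1 T2 | T2 A
  A -> a | b | c
  B -> T0 T0
  T0 -> b
  T1 -> a
  T2 -> c

CYK table (by increasing span):
  T[0,0] 'a' = {A,T1}  orig:{A}
  T[1,1] 'c' = {A,T2}  orig:{A}
  T[2,2] 'b' = {A,T0}  orig:{A}
  T[3,3] 'b' = {A,T0}  orig:{A}
  T[0,1] 'ac' = {S}
  T[1,2] 'cb' = {S}
  T[2,3] 'bb' = {B}
  T[0,2] 'acb' = ∅
  T[1,3] 'cbb' = ∅
  T[0,3] 'acbb' = {S}

S ∈ T[0,3] ⇒ YES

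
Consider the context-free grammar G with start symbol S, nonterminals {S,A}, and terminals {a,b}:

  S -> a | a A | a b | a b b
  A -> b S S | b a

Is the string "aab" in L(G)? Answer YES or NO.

Convert to CNF:
  S -> T1 A | T1 T0 | T1 X3 | a
  A -> T0 T1 | T0 X2
  T0 -> b
  T1 -> a
  X2 -> S S
  X3 -> T0 T0

CYK fill:
  cell(0,0) a: {S,T1}  orig:{S}
  cell(1,1) a: {S,T1}  orig:{S}
  cell(2,2) b: {T0}  orig:{}
  cell(0,1) aa: {X2}  orig:{}
  cell(1,2) ab: {S}
  cell(0,2) aab: {X2}  orig:{}

S ∉ T[0,2] ⇒ NO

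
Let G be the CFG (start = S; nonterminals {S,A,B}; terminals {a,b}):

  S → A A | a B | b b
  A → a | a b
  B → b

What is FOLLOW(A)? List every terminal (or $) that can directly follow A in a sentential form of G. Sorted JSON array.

Compute FIRST by fixpoint:
round 1:
  A via A→a: +{a}
  B via B→b: +{b}
  S via S→A A: +{a}
  S via S→b b: +{b}
  FIRST[S]={a,b}  FIRST[A]={a}  FIRST[B]={b}
round 2: (stable)
  FIRST[S]={a,b}  FIRST[A]={a}  FIRST[B]={b}

Compute FOLLOW by fixpoint:
seed FOLLOW(S) with $
iter 1:
  S→A A: FOLLOW(A) ⊇ FIRST(A) = {a}; new: +{a}
  S→A A: FOLLOW(A) ⊇ FOLLOW(S) ⊇ {$}; new: +{$}
  S→a B: FOLLOW(B) ⊇ FOLLOW(S) ⊇ {$}; new: +{$}
  FOLLOW[S]={$}  FOLLOW[A]={$,a}  FOLLOW[B]={$}
iter 2: done
  FOLLOW[S]={$}  FOLLOW[A]={$,a}  FOLLOW[B]={$}

FOLLOW(A) = ["$", "a"]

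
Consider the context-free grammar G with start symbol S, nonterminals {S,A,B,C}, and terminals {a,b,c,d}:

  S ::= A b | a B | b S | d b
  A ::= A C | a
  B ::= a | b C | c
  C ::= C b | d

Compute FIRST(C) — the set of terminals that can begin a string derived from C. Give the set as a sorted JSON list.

Compute FIRST by fixpoint:
[1]
  A via A→a: +{a}
  B via B→a: +{a}
  B via B→b C: +{b}
  B via B→c: +{c}
  C via C→d: +{d}
  S via S→A b: +{a}
  S via S→b S: +{b}
  S via S→d b: +{d}
  FIRST[S]={a,b,d}  FIRST[A]={a}  FIRST[B]={a,b,c}  FIRST[C]={d}
[2] (no change)
  FIRST[S]={a,b,d}  FIRST[A]={a}  FIRST[B]={a,b,c}  FIRST[C]={d}

FIRST(C) = ["d"]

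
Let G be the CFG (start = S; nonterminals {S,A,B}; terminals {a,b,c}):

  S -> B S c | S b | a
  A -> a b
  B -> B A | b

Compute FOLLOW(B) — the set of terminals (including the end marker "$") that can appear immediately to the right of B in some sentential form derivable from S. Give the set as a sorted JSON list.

Compute FIRST by fixpoint:
iter 1:
  A via A→a b: +{a}
  B via B→b: +{b}
  S via S→B S c: +{b}
  S via S→a: +{a}
  S: {a,b}  A: {a}  B: {b}
iter 2: (no change)
  S: {a,b}  A: {a}  B: {b}

Compute FOLLOW by fixpoint:
FOLLOW(S) := {$}
pass 1:
  B→B A: FOLLOW(B) ⊇ FIRST(A) = {a}; new: +{a}
  B→B A: FOLLOW(A) ⊇ FOLLOW(B) ⊇ {a}; new: +{a}
  S→B S c: FOLLOW(B) ⊇ FIRST(S) = {a,b}; new: +{b}
  S→B S c: FOLLOW(S) ⊇ FIRST(c) = {c}; new: +{c}
  S→S b: FOLLOW(S) ⊇ FIRST(b) = {b}; new: +{b}
  FOLLOW(S)={$,b,c}  FOLLOW(A)={a}  FOLLOW(B)={a,b}
pass 2:
  B→B A: FOLLOW(A) ⊇ FOLLOW(B) ⊇ {a,b}; new: +{b}
  FOLLOW(S)={$,b,c}  FOLLOW(A)={a,b}  FOLLOW(B)={a,b}
pass 3: (no change)
  FOLLOW(S)={$,b,c}  FOLLOW(A)={a,b}  FOLLOW(B)={a,b}

FOLLOW(B) = ["a", "b"]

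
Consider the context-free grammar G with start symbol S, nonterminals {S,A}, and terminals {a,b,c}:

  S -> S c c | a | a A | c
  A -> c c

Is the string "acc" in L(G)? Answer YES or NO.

CNF form of G:
  S -> S X2 | T1 A | a | c
  A -> T0 T0
  T0 -> c
  T1 -> a
  X2 -> T0 T0

CYK fill:
  [0..0]={S,T1}  "a"  orig:{S}
  [1..1]={S,T0}  "c"  orig:{S}
  [2..2]={S,T0}  "c"  orig:{S}
  [0..1]=∅  "ac"
  [1..2]={A,X2}  "cc"  orig:{A}
  [0..2]={S}  "acc"

S ∈ T[0,2] ⇒ YES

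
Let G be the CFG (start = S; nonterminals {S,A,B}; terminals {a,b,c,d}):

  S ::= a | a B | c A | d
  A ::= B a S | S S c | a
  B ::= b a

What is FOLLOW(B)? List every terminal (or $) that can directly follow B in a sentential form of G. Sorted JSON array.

FIRST iteration:
pass 1:
  A via A→a: +{a}
  B via B→b a: +{b}
  S via S→a: +{a}
  S via S→c A: +{c}
  S via S→d: +{d}
  FIRST[S]={a,c,d}  FIRST[A]={a}  FIRST[B]={b}
pass 2:
  A via A→B a S: +{b}
  A via A→S S c: +{c,d}
  FIRST[S]={a,c,d}  FIRST[A]={a,b,c,d}  FIRST[B]={b}
pass 3: — fixpoint
  FIRST[S]={a,c,d}  FIRST[A]={a,b,c,d}  FIRST[B]={b}

FOLLOW iteration:
initialize: $ ∈ FOLLOW(S)
[1]
  A→B a S: FOLLOW(B) ⊇ FIRST(a) = {a}; new: +{a}
  A→S S c: FOLLOW(S) ⊇ FIRST(S) = {a,c,d}; new: +{a,c,d}
  S→a B: FOLLOW(B) ⊇ FOLLOW(S) ⊇ {$,a,c,d}; new: +{$,c,d}
  S→c A: FOLLOW(A) ⊇ FOLLOW(S) ⊇ {$,a,c,d}; new: +{$,a,c,d}
  S: {$,a,c,d}  A: {$,a,c,d}  B: {$,a,c,d}
[2] (stable)
  S: {$,a,c,d}  A: {$,a,c,d}  B: {$,a,c,d}

FOLLOW(B) = ["$", "a", "c", "d"]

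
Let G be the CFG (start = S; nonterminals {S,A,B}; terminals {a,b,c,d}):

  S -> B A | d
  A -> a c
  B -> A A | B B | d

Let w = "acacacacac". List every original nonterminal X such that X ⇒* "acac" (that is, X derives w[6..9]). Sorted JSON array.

CNF form of G:
  S -> B A | d
  A -> T0 T1
  B -> A A | B B | d
  T0 -> a
  T1 -> c

Fill CYK table bottom-up — only the sub-triangle for w[6..9]:
  T[6,6] 'a' = {T0}  orig:{}
  T[7,7] 'c' = {T1}  orig:{}
  T[8,8] 'a' = {T0}  orig:{}
  T[9,9] 'c' = {T1}  orig:{}
  T[6,7] 'ac' = {A}
  T[7,8] 'ca' = ∅
  T[8,9] 'ac' = {A}
  T[6,8] 'aca' = ∅
  T[7,9] 'cac' = ∅
  T[6,9] 'acac' = {B}

Original NTs in T[6,9] deriving "acac": ["B"]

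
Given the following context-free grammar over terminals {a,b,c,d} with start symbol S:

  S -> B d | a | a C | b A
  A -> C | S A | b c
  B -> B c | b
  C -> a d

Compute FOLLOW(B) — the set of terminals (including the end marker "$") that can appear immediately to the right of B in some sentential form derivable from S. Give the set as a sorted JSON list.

Compute FIRST by fixpoint:
iter 1:
  A via A→b c: +{b}
  B via B→b: +{b}
  C via C→a d: +{a}
  S via S→B d: +{b}
  S via S→a: +{a}
  FIRST[S]={a,b}  FIRST[A]={b}  FIRST[B]={b}  FIRST[C]={a}
iter 2:
  A via A→C: +{a}
  FIRST[S]={a,b}  FIRST[A]={a,b}  FIRST[B]={b}  FIRST[C]={a}
iter 3: (no change)
  FIRST[S]={a,b}  FIRST[A]={a,b}  FIRST[B]={b}  FIRST[C]={a}

FOLLOW iteration:
seed FOLLOW(S) with $
iter 1:
  A→S A: FOLLOW(S) ⊇ FIRST(A) = {a,b}; new: +{a,b}
  B→B c: FOLLOW(B) ⊇ FIRST(c) = {c}; new: +{c}
  S→B d: FOLLOW(B) ⊇ FIRST(d) = {d}; new: +{d}
  S→a C: FOLLOW(C) ⊇ FOLLOW(S) ⊇ {$,a,b}; new: +{$,a,b}
  S→b A: FOLLOW(A) ⊇ FOLLOW(S) ⊇ {$,a,b}; new: +{$,a,b}
  S: {$,a,b}  A: {$,a,b}  B: {c,d}  C: {$,a,b}
iter 2: done
  S: {$,a,b}  A: {$,a,b}  B: {c,d}  C: {$,a,b}

FOLLOW(B) = ["c", "d"]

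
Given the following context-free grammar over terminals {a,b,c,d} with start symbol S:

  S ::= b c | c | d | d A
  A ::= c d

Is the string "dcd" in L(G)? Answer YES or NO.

CNF form of G:
  S -> T1 A | T2 T0 | c | d
  A -> T0 T1
  T0 -> c
  T1 -> d
  T2 -> b

CYK table (by increasing span):
  cell(0,0) d: {S,T1}  orig:{S}
  cell(1,1) c: {S,T0}  orig:{S}
  cell(2,2) d: {S,T1}  orig:{S}
  cell(0,1) dc: ∅
  cell(1,2) cd: {A}
  cell(0,2) dcd: {S}

S ∈ T[0,2] ⇒ YES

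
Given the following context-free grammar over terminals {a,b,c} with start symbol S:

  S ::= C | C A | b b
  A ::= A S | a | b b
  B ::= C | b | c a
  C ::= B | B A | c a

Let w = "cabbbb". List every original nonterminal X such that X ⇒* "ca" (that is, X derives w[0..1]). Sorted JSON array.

CNF form of G:
  S -> B A | C A | T0 T0 | T1 T2 | b
  A -> A S | T0 T0 | a
  B -> B A | T1 T2 | b
  C -> B A | T1 T2 | b
  T0 -> b
  T1 -> c
  T2 -> a

CYK table (by increasing span), restricted to cells inside w[0..1]:
  [0..0]={T1}  "c"  orig:{}
  [1..1]={A,T2}  "a"  orig:{A}
  [0..1]={B,C,S}  "ca"

Original NTs in T[0,1] deriving "ca": ["B", "C", "S"]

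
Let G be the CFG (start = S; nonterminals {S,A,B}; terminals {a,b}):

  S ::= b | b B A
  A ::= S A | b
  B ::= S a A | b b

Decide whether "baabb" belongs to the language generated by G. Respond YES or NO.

Convert to CNF:
  S -> T1 X3 | b
  A -> S A | b
  B -> S X2 | T1 T1
  T0 -> a
  T1 -> b
  X2 -> T0 A
  X3 -> B A

CYK table (by increasing span):
  T[0,0] 'b' = {A,S,T1}  orig:{A,S}
  T[1,1] 'a' = {T0}  orig:{}
  T[2,2] 'a' = {T0}  orig:{}
  T[3,3] 'b' = {A,S,T1}  orig:{A,S}
  T[4,4] 'b' = {A,S,T1}  orig:{A,S}
  T[0,1] 'ba' = ∅
  T[1,2] 'aa' = ∅
  T[2,3] 'ab' = {X2}  orig:{}
  T[3,4] 'bb' = {A,B}
  T[0,2] 'baa' = ∅
  T[1,3] 'aab' = ∅
  T[2,4] 'abb' = {X2}  orig:{}
  T[0,3] 'baab' = ∅
  T[1,4] 'aabb' = ∅
  T[0,4] 'baabb' = ∅

S ∉ T[0,4] ⇒ NO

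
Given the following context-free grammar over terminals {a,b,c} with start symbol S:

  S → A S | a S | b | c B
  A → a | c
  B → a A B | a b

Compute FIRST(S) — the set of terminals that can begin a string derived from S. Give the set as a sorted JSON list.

FIRST iteration:
pass 1:
  A via A→a: +{a}
  A via A→c: +{c}
  B via B→a A B: +{a}
  S via S→A S: +{a,c}
  S via S→b: +{b}
  FIRST[S]={a,b,c}  FIRST[A]={a,c}  FIRST[B]={a}
pass 2: (no change)
  FIRST[S]={a,b,c}  FIRST[A]={a,c}  FIRST[B]={a}

FIRST(S) = ["a", "b", "c"]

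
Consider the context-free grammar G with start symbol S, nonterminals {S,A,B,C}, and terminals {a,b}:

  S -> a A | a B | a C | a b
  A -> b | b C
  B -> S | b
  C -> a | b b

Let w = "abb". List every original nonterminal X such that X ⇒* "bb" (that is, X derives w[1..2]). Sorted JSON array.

CNF form of G:
  S -> T1 A | T1 B | T1 C | T1 T0
  A -> T0 C | b
  B -> T1 A | T1 B | T1 C | T1 T0 | b
  C -> T0 T0 | a
  T0 -> b
  T1 -> a

CYK fill — only the sub-triangle for w[1..2]:
  [1..1]={A,B,T0}  "b"  orig:{A,B}
  [2..2]={A,B,T0}  "b"  orig:{A,B}
  [1..2]={C}  "bb"

Original NTs in T[1,2] deriving "bb": ["C"]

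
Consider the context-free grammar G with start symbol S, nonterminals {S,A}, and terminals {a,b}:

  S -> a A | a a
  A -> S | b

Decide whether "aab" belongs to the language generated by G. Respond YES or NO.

CNF form of G:
  S -> T0 A | T0 T0
  A -> T0 A | T0 T0 | b
  T0 -> a

CYK table (by increasing span):
  [0..0]={T0}  "a"  orig:{}
  [1..1]={T0}  "a"  orig:{}
  [2..2]={A}  "b"
  [0..1]={A,S}  "aa"
  [1..2]={A,S}  "ab"
  [0..2]={A,S}  "aab"

S ∈ T[0,2] ⇒ YES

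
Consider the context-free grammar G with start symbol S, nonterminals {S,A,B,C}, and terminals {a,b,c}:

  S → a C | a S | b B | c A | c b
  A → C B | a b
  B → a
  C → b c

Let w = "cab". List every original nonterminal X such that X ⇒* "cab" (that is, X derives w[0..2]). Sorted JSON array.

CNF form of G:
  S -> T0 C | T0 S | T1 B | T2 A | T2 T1
  A -> C B | T0 T1
  B -> a
  C -> T1 T2
  T0 -> a
  T1 -> b
  T2 -> c

CYK fill — only the sub-triangle for w[0..2]:
  cell(0,0) c: {T2}  orig:{}
  cell(1,1) a: {B,T0}  orig:{B}
  cell(2,2) b: {T1}  orig:{}
  cell(0,1) ca: ∅
  cell(1,2) ab: {A}
  cell(0,2) cab: {S}

Original NTs in T[0,2] deriving "cab": ["S"]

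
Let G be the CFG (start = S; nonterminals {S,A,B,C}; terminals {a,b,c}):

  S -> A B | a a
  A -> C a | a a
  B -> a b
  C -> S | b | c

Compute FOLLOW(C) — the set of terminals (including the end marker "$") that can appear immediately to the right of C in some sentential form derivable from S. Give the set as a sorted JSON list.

FIRST sets, iterate to fixpoint:
[1]
  A via A→a a: +{a}
  B via B→a b: +{a}
  C via C→b: +{b}
  C via C→c: +{c}
  S via S→A B: +{a}
  S: {a}  A: {a}  B: {a}  C: {b,c}
[2]
  A via A→C a: +{b,c}
  C via C→S: +{a}
  S via S→A B: +{b,c}
  S: {a,b,c}  A: {a,b,c}  B: {a}  C: {a,b,c}
[3] done
  S: {a,b,c}  A: {a,b,c}  B: {a}  C: {a,b,c}

FOLLOW sets:
seed FOLLOW(S) with $
round 1:
  A→C a: FOLLOW(C) ⊇ FIRST(a) = {a}; new: +{a}
  C→S: FOLLOW(S) ⊇ FOLLOW(C) ⊇ {a}; new: +{a}
  S→A B: FOLLOW(A) ⊇ FIRST(B) = {a}; new: +{a}
  S→A B: FOLLOW(B) ⊇ FOLLOW(S) ⊇ {$,a}; new: +{$,a}
  FOLLOW(S)={$,a}  FOLLOW(A)={a}  FOLLOW(B)={$,a}  FOLLOW(C)={a}
round 2: (stable)
  FOLLOW(S)={$,a}  FOLLOW(A)={a}  FOLLOW(B)={$,a}  FOLLOW(C)={a}

FOLLOW(C) = ["a"]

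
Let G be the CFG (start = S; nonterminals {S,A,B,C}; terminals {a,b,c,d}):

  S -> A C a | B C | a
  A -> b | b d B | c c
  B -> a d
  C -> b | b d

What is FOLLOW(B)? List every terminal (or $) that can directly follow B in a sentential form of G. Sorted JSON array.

FIRST iteration:
pass 1:
  A via A→b: +{b}
  A via A→c c: +{c}
  B via B→a d: +{a}
  C via C→b: +{b}
  S via S→A C a: +{b,c}
  S via S→B C: +{a}
  FIRST[S]={a,b,c}  FIRST[A]={b,c}  FIRST[B]={a}  FIRST[C]={b}
pass 2: done
  FIRST[S]={a,b,c}  FIRST[A]={b,c}  FIRST[B]={a}  FIRST[C]={b}

FOLLOW sets:
initialize: $ ∈ FOLLOW(S)
[1]
  S→A C a: FOLLOW(A) ⊇ FIRST(C) = {b}; new: +{b}
  S→A C a: FOLLOW(C) ⊇ FIRST(a) = {a}; new: +{a}
  S→B C: FOLLOW(B) ⊇ FIRST(C) = {b}; new: +{b}
  S→B C: FOLLOW(C) ⊇ FOLLOW(S) ⊇ {$}; new: +{$}
  FOLLOW[S]={$}  FOLLOW[A]={b}  FOLLOW[B]={b}  FOLLOW[C]={$,a}
[2] — fixpoint
  FOLLOW[S]={$}  FOLLOW[A]={b}  FOLLOW[B]={b}  FOLLOW[C]={$,a}

FOLLOW(B) = ["b"]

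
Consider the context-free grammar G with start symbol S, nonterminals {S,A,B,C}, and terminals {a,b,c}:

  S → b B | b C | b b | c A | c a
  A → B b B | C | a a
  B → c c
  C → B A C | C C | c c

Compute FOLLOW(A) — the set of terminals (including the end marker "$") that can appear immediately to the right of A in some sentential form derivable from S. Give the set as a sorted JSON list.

Compute FIRST by fixpoint:
round 1:
  A via A→a a: +{a}
  B via B→c c: +{c}
  C via C→B A C: +{c}
  S via S→b B: +{b}
  S via S→c A: +{c}
  FIRST[S]={b,c}  FIRST[A]={a}  FIRST[B]={c}  FIRST[C]={c}
round 2:
  A via A→B b B: +{c}
  FIRST[S]={b,c}  FIRST[A]={a,c}  FIRST[B]={c}  FIRST[C]={c}
round 3: done
  FIRST[S]={b,c}  FIRST[A]={a,c}  FIRST[B]={c}  FIRST[C]={c}

Compute FOLLOW by fixpoint:
seed FOLLOW(S) with $
round 1:
  A→B b B: FOLLOW(B) ⊇ FIRST(b) = {b}; new: +{b}
  C→B A C: FOLLOW(B) ⊇ FIRST(A) = {a,c}; new: +{a,c}
  C→B A C: FOLLOW(A) ⊇ FIRST(C) = {c}; new: +{c}
  C→C C: FOLLOW(C) ⊇ FIRST(C) = {c}; new: +{c}
  S→b B: FOLLOW(B) ⊇ FOLLOW(S) ⊇ {$}; new: +{$}
  S→b C: FOLLOW(C) ⊇ FOLLOW(S) ⊇ {$}; new: +{$}
  S→c A: FOLLOW(A) ⊇ FOLLOW(S) ⊇ {$}; new: +{$}
  FOLLOW[S]={$}  FOLLOW[A]={$,c}  FOLLOW[B]={$,a,b,c}  FOLLOW[C]={$,c}
round 2: done
  FOLLOW[S]={$}  FOLLOW[A]={$,c}  FOLLOW[B]={$,a,b,c}  FOLLOW[C]={$,c}

FOLLOW(A) = ["$", "c"]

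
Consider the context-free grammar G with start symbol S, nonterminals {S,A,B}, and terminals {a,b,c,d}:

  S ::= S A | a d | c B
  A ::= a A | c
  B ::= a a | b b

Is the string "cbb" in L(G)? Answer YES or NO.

Convert to CNF:
  S -> S A | T0 T2 | T3 B
  A -> T0 A | c
  B -> T0 T0 | T1 T1
  T0 -> a
  T1 -> b
  T2 -> d
  T3 -> c

CYK table (by increasing span):
  cell(0,0) c: {A,T3}  orig:{A}
  cell(1,1) b: {T1}  orig:{}
  cell(2,2) b: {T1}  orig:{}
  cell(0,1) cb: ∅
  cell(1,2) bb: {B}
  cell(0,2) cbb: {S}

S ∈ T[0,2] ⇒ YES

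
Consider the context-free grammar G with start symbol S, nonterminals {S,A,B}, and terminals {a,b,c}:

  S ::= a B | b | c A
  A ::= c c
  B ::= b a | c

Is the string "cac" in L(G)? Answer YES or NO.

Convert to CNF:
  S -> T0 A | T2 B | b
  A -> T0 T0
  B -> T1 T2 | c
  T0 -> c
  T1 -> b
  T2 -> a

CYK table (by increasing span):
  [0..0]={B,T0}  "c"  orig:{B}
  [1..1]={T2}  "a"  orig:{}
  [2..2]={B,T0}  "c"  orig:{B}
  [0..1]=∅  "ca"
  [1..2]={S}  "ac"
  [0..2]=∅  "cac"

S ∉ T[0,2] ⇒ NO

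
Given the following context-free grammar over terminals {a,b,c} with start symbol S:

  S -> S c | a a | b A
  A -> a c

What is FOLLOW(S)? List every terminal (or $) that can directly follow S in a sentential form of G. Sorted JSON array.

FIRST sets, iterate to fixpoint:
pass 1:
  A via A→a c: +{a}
  S via S→a a: +{a}
  S via S→b A: +{b}
  FIRST(S)={a,b}  FIRST(A)={a}
pass 2: done
  FIRST(S)={a,b}  FIRST(A)={a}

FOLLOW iteration:
seed FOLLOW(S) with $
iter 1:
  S→S c: FOLLOW(S) ⊇ FIRST(c) = {c}; new: +{c}
  S→b A: FOLLOW(A) ⊇ FOLLOW(S) ⊇ {$,c}; new: +{$,c}
  FOLLOW(S)={$,c}  FOLLOW(A)={$,c}
iter 2: done
  FOLLOW(S)={$,c}  FOLLOW(A)={$,c}

FOLLOW(S) = ["$", "c"]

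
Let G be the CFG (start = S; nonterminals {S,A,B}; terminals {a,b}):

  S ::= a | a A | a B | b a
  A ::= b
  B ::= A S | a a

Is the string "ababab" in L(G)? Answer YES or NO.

Convert to CNF:
  S -> T0 A | T0 B | T1 T0 | a
  A -> b
  B -> A S | T0 T0
  T0 -> a
  T1 -> b

CYK table (by increasing span):
  cell(0,0) a: {S,T0}  orig:{S}
  cell(1,1) b: {A,T1}  orig:{A}
  cell(2,2) a: {S,T0}  orig:{S}
  cell(3,3) b: {A,T1}  orig:{A}
  cell(4,4) a: {S,T0}  orig:{S}
  cell(5,5) b: {A,T1}  orig:{A}
  cell(0,1) ab: {S}
  cell(1,2) ba: {B,S}
  cell(2,3) ab: {S}
  cell(3,4) ba: {B,S}
  cell(4,5) ab: {S}
  cell(0,2) aba: {S}
  cell(1,3) bab: {B}
  cell(2,4) aba: {S}
  cell(3,5) bab: {B}
  cell(0,3) abab: {S}
  cell(1,4) baba: {B}
  cell(2,5) abab: {S}
  cell(0,4) ababa: {S}
  cell(1,5) babab: {B}
  cell(0,5) ababab: {S}

S ∈ T[0,5] ⇒ YES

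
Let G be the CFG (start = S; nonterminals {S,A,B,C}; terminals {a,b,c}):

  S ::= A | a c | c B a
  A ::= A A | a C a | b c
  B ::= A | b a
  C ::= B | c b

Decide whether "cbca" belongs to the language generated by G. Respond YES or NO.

Convert to CNF:
  S -> A A | T0 T2 | T0 X6 | T1 T2 | T2 X7
  A -> A A | T0 X3 | T1 T2
  B -> A A | T0 X4 | T1 T0 | T1 T2
  C -> A A | T0 X5 | T1 T0 | T1 T2 | T2 T1
  T0 -> a
  T1 -> b
  T2 -> c
  X3 -> C T0
  X4 -> C T0
  X5 -> C T0
  X6 -> C T0
  X7 -> B T0

CYK fill:
  [0..0]={T2}  "c"  orig:{}
  [1..1]={T1}  "b"  orig:{}
  [2..2]={T2}  "c"  orig:{}
  [3..3]={T0}  "a"  orig:{}
  [0..1]={C}  "cb"
  [1..2]={A,B,C,S}  "bc"
  [2..3]=∅  "ca"
  [0..2]=∅  "cbc"
  [1..3]={X3,X4,X5,X6,X7}  "bca"  orig:{}
  [0..3]={S}  "cbca"

S ∈ T[0,3] ⇒ YES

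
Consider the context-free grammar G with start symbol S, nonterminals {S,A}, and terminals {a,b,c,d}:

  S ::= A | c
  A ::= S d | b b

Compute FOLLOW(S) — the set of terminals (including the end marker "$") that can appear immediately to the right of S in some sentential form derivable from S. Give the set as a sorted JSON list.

Compute FIRST by fixpoint:
[1]
  A via A→b b: +{b}
  S via S→A: +{b}
  S via S→c: +{c}
  FIRST(S)={b,c}  FIRST(A)={b}
[2]
  A via A→S d: +{c}
  FIRST(S)={b,c}  FIRST(A)={b,c}
[3] — fixpoint
  FIRST(S)={b,c}  FIRST(A)={b,c}

FOLLOW iteration:
initialize: $ ∈ FOLLOW(S)
iter 1:
  A→S d: FOLLOW(S) ⊇ FIRST(d) = {d}; new: +{d}
  S→A: FOLLOW(A) ⊇ FOLLOW(S) ⊇ {$,d}; new: +{$,d}
  FOLLOW(S)={$,d}  FOLLOW(A)={$,d}
iter 2: — fixpoint
  FOLLOW(S)={$,d}  FOLLOW(A)={$,d}

FOLLOW(S) = ["$", "d"]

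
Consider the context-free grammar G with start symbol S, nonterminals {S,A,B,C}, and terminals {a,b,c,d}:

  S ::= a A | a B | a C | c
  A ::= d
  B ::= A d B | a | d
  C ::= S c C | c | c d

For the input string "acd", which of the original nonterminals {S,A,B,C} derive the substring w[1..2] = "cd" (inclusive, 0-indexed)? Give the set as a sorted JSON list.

CNF form of G:
  S -> T2 A | T2 B | T2 C | c
  A -> d
  B -> A X3 | a | d
  C -> S X4 | T1 T0 | c
  T0 -> d
  T1 -> c
  T2 -> a
  X3 -> T0 B
  X4 -> T1 C

CYK fill, restricted to cells inside w[1..2]:
  cell(1,1) c: {C,S,T1}  orig:{C,S}
  cell(2,2) d: {A,B,T0}  orig:{A,B}
  cell(1,2) cd: {C}

Original NTs in T[1,2] deriving "cd": ["C"]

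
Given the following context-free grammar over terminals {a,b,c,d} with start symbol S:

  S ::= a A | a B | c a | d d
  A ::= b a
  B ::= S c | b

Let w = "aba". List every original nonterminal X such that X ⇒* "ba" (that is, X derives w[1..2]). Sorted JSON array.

CNF form of G:
  S -> T1 A | T1 B | T2 T1 | T3 T3
  A -> T0 T1
  B -> S T2 | b
  T0 -> b
  T1 -> a
  T2 -> c
  T3 -> d

Fill CYK table bottom-up — only the sub-triangle for w[1..2]:
  T[1,1] 'b' = {B,T0}  orig:{B}
  T[2,2] 'a' = {T1}  orig:{}
  T[1,2] 'ba' = {A}

Original NTs in T[1,2] deriving "ba": ["A"]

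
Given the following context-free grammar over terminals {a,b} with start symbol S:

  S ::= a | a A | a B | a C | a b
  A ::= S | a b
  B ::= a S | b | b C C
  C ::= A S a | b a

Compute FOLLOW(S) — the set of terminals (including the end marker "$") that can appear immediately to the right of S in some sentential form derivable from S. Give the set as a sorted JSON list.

FIRST iteration:
pass 1:
  A via A→a b: +{a}
  B via B→a S: +{a}
  B via B→b: +{b}
  C via C→A S a: +{a}
  C via C→b a: +{b}
  S via S→a: +{a}
  FIRST[S]={a}  FIRST[A]={a}  FIRST[B]={a,b}  FIRST[C]={a,b}
pass 2: (stable)
  FIRST[S]={a}  FIRST[A]={a}  FIRST[B]={a,b}  FIRST[C]={a,b}

FOLLOW sets:
seed FOLLOW(S) with $
round 1:
  B→b C C: FOLLOW(C) ⊇ FIRST(C) = {a,b}; new: +{a,b}
  C→A S a: FOLLOW(A) ⊇ FIRST(S) = {a}; new: +{a}
  C→A S a: FOLLOW(S) ⊇ FIRST(a) = {a}; new: +{a}
  S→a A: FOLLOW(A) ⊇ FOLLOW(S) ⊇ {$,a}; new: +{$}
  S→a B: FOLLOW(B) ⊇ FOLLOW(S) ⊇ {$,a}; new: +{$,a}
  S→a C: FOLLOW(C) ⊇ FOLLOW(S) ⊇ {$,a}; new: +{$}
  FOLLOW[S]={$,a}  FOLLOW[A]={$,a}  FOLLOW[B]={$,a}  FOLLOW[C]={$,a,b}
round 2: (stable)
  FOLLOW[S]={$,a}  FOLLOW[A]={$,a}  FOLLOW[B]={$,a}  FOLLOW[C]={$,a,b}

FOLLOW(S) = ["$", "a"]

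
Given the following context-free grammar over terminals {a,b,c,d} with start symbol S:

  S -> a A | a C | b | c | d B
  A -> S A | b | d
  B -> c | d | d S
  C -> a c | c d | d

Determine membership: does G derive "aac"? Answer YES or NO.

Convert to CNF:
  S -> T0 B | T1 A | T1 C | b | c
  A -> S A | b | d
  B -> T0 S | c | d
  C -> T1 T2 | T2 T0 | d
  T0 -> d
  T1 -> a
  T2 -> c

CYK table (by increasing span):
  [0..0]={T1}  "a"  orig:{}
  [1..1]={T1}  "a"  orig:{}
  [2..2]={B,S,T2}  "c"  orig:{B,S}
  [0..1]=∅  "aa"
  [1..2]={C}  "ac"
  [0..2]={S}  "aac"

S ∈ T[0,2] ⇒ YES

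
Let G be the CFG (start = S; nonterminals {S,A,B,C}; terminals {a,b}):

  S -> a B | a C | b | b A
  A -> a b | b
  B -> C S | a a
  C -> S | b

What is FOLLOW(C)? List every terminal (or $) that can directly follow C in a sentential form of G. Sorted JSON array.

FIRST sets, iterate to fixpoint:
pass 1:
  A via A→a b: +{a}
  A via A→b: +{b}
  B via B→a a: +{a}
  C via C→b: +{b}
  S via S→a B: +{a}
  S via S→b: +{b}
  FIRST[S]={a,b}  FIRST[A]={a,b}  FIRST[B]={a}  FIRST[C]={b}
pass 2:
  B via B→C S: +{b}
  C via C→S: +{a}
  FIRST[S]={a,b}  FIRST[A]={a,b}  FIRST[B]={a,b}  FIRST[C]={a,b}
pass 3: (no change)
  FIRST[S]={a,b}  FIRST[A]={a,b}  FIRST[B]={a,b}  FIRST[C]={a,b}

FOLLOW iteration:
initialize: $ ∈ FOLLOW(S)
round 1:
  B→C S: FOLLOW(C) ⊇ FIRST(S) = {a,b}; new: +{a,b}
  C→S: FOLLOW(S) ⊇ FOLLOW(C) ⊇ {a,b}; new: +{a,b}
  S→a B: FOLLOW(B) ⊇ FOLLOW(S) ⊇ {$,a,b}; new: +{$,a,b}
  S→a C: FOLLOW(C) ⊇ FOLLOW(S) ⊇ {$,a,b}; new: +{$}
  S→b A: FOLLOW(A) ⊇ FOLLOW(S) ⊇ {$,a,b}; new: +{$,a,b}
  FOLLOW[S]={$,a,b}  FOLLOW[A]={$,a,b}  FOLLOW[B]={$,a,b}  FOLLOW[C]={$,a,b}
round 2: (no change)
  FOLLOW[S]={$,a,b}  FOLLOW[A]={$,a,b}  FOLLOW[B]={$,a,b}  FOLLOW[C]={$,a,b}

FOLLOW(C) = ["$", "a", "b"]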